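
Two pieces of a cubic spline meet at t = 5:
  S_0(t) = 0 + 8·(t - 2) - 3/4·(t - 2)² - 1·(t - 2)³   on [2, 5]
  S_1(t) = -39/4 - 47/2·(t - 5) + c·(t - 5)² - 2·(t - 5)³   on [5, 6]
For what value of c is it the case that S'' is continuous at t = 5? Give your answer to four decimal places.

-9.7500

S_0''(t) = -3/2 - 6·(t - 2), so S_0''(5) = -39/2. On the right, S_1''(5) = 2c, so c = -39/4.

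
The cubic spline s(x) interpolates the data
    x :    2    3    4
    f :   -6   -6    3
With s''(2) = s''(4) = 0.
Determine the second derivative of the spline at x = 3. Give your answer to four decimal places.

Put M_i = s'' at the i-th knot. Here h = (1, 1) and Δ = (0, 9), so the interior equations h_(i-1)·M_(i-1) + 2(h_(i-1)+h_i)·M_i + h_i·M_(i+1) = 6(Δ_i − Δ_(i-1)) read
  1·M_0 + 4·M_1 + 1·M_2 = 6(Δ_1 - Δ_0) = 54
Natural end conditions: M_0 = M_2 = 0.
Forward elimination and back-substitution give M_0 = 0, M_1 = 27/2, M_2 = 0.

13.5000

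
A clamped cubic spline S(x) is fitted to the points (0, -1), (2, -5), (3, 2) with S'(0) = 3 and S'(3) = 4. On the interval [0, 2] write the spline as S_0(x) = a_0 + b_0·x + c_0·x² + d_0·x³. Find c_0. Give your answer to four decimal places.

-8.0833

Let σ_i = S''(x_i). Step sizes h_i = 2, 1; slopes of the chords Δ_i = (y_(i+1) - y_i)/h_i = -2, 7.
  2·σ_0 + 6·σ_1 + 1·σ_2 = 6(Δ_1 - Δ_0) = 54
Clamped end conditions give two more equations: 2h_0·σ_0 + h_0·σ_1 = 6(Δ_0 - S'(0)) = -30 and h_1·σ_1 + 2h_1·σ_2 = 6(S'(3) - Δ_1) = -18.
Solving the tridiagonal system: σ_0 = -97/6, σ_1 = 52/3, σ_2 = -53/3.
On [0, 2], with S_0(x) = a_0 + b_0·x + c_0·x² + d_0·x³: c_0 = σ_0/2 = -97/12, d_0 = (σ_1 - σ_0)/(6h_0) = 67/24, b_0 = Δ_0 - h_0(2σ_0 + σ_1)/6 = 3.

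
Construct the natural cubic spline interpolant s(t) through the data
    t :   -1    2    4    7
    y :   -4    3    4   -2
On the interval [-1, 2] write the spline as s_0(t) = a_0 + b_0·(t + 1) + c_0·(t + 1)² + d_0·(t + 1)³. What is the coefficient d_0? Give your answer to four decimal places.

With M_i denoting the second derivative at x_i, h_i = 3, 2, 3, and Δ_i = (y_(i+1) − y_i)/h_i = 7/3, 1/2, -2:
  3·M_0 + 10·M_1 + 2·M_2 = 6(Δ_1 - Δ_0) = -11
  2·M_1 + 10·M_2 + 3·M_3 = 6(Δ_2 - Δ_1) = -15
Natural end conditions: M_0 = M_3 = 0.
Forward elimination and back-substitution give M_0 = 0, M_1 = -5/6, M_2 = -4/3, M_3 = 0.
On [-1, 2], with s_0(t) = a_0 + b_0·(t + 1) + c_0·(t + 1)² + d_0·(t + 1)³: c_0 = M_0/2 = 0, d_0 = (M_1 - M_0)/(6h_0) = -5/108, b_0 = Δ_0 - h_0(2M_0 + M_1)/6 = 11/4.

-0.0463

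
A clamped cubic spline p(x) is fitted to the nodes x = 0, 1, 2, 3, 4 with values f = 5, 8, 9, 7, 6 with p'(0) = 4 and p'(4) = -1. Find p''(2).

Write M_i for p''(x_i). With h_i = 1, 1, 1, 1 and divided differences Δ_i = 3, 1, -2, -1, the continuity of p' gives the tridiagonal system
  1·M_0 + 4·M_1 + 1·M_2 = 6(Δ_1 - Δ_0) = -12
  1·M_1 + 4·M_2 + 1·M_3 = 6(Δ_2 - Δ_1) = -18
  1·M_2 + 4·M_3 + 1·M_4 = 6(Δ_3 - Δ_2) = 6
Clamped end conditions give two more equations: 2h_0·M_0 + h_0·M_1 = 6(Δ_0 - p'(0)) = -6 and h_3·M_3 + 2h_3·M_4 = 6(p'(4) - Δ_3) = 0.
Hence M_0 = -17/7, M_1 = -8/7, M_2 = -5, M_3 = 22/7, M_4 = -11/7.

-5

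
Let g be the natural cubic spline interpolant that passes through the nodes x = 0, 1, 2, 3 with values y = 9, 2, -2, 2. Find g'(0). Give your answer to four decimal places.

-7.2667

Let M_i = g''(x_i). Step sizes h_i = 1, 1, 1; slopes of the chords Δ_i = (y_(i+1) - y_i)/h_i = -7, -4, 4.
  1·M_0 + 4·M_1 + 1·M_2 = 6(Δ_1 - Δ_0) = 18
  1·M_1 + 4·M_2 + 1·M_3 = 6(Δ_2 - Δ_1) = 48
Natural end conditions: M_0 = M_3 = 0.
Forward elimination and back-substitution give M_0 = 0, M_1 = 8/5, M_2 = 58/5, M_3 = 0.
On [0, 1], g'(x) = b_0 + 2c_0·x + 3d_0·x² with b_0 = Δ_0 - h_0(2M_0 + M_1)/6 = -109/15, c_0 = M_0/2 = 0, d_0 = (M_1 - M_0)/(6h_0) = 4/15. So g'(0) = -109/15.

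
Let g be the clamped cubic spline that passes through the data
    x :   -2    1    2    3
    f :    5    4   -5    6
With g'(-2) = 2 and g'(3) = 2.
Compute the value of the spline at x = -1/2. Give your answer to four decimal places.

9.7500

With σ_i denoting the second derivative at x_i, h_i = 3, 1, 1, and Δ_i = (y_(i+1) − y_i)/h_i = -1/3, -9, 11:
  3·σ_0 + 8·σ_1 + 1·σ_2 = 6(Δ_1 - Δ_0) = -52
  1·σ_1 + 4·σ_2 + 1·σ_3 = 6(Δ_2 - Δ_1) = 120
Clamped end conditions give two more equations: 2h_0·σ_0 + h_0·σ_1 = 6(Δ_0 - g'(-2)) = -14 and h_2·σ_2 + 2h_2·σ_3 = 6(g'(3) - Δ_2) = -54.
Forward elimination and back-substitution give σ_0 = 14/3, σ_1 = -14, σ_2 = 46, σ_3 = -50.
On [-2, 1], g(x) = 5 + 2·(x + 2) + 7/3·(x + 2)² - 28/27·(x + 2)³.
With (x + 2) = 3/2: g(-1/2) = 39/4.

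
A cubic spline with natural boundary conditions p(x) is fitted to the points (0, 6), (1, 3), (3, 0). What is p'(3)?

-1

With M_i denoting the second derivative at x_i, h_i = 1, 2, and Δ_i = (y_(i+1) − y_i)/h_i = -3, -3/2:
  1·M_0 + 6·M_1 + 2·M_2 = 6(Δ_1 - Δ_0) = 9
Natural end conditions: M_0 = M_2 = 0.
Solving: M_0 = 0, M_1 = 3/2, M_2 = 0.
On [1, 3], p'(x) = b_1 + 2c_1·(x - 1) + 3d_1·(x - 1)² with b_1 = Δ_1 - h_1(2M_1 + M_2)/6 = -5/2, c_1 = M_1/2 = 3/4, d_1 = (M_2 - M_1)/(6h_1) = -1/8. So p'(3) = -1.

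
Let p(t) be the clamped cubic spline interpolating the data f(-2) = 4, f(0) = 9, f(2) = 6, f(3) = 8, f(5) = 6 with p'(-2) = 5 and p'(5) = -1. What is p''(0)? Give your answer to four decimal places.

Put M_i = p'' at the i-th knot. Here h = (2, 2, 1, 2) and Δ = (5/2, -3/2, 2, -1), so the interior equations h_(i-1)·M_(i-1) + 2(h_(i-1)+h_i)·M_i + h_i·M_(i+1) = 6(Δ_i − Δ_(i-1)) read
  2·M_0 + 8·M_1 + 2·M_2 = 6(Δ_1 - Δ_0) = -24
  2·M_1 + 6·M_2 + 1·M_3 = 6(Δ_2 - Δ_1) = 21
  1·M_2 + 6·M_3 + 2·M_4 = 6(Δ_3 - Δ_2) = -18
Clamped end conditions give two more equations: 2h_0·M_0 + h_0·M_1 = 6(Δ_0 - p'(-2)) = -15 and h_3·M_3 + 2h_3·M_4 = 6(p'(5) - Δ_3) = 0.
Forward elimination and back-substitution give M_0 = -108/61, M_1 = -483/122, M_2 = 342/61, M_3 = -288/61, M_4 = 144/61.

-3.9590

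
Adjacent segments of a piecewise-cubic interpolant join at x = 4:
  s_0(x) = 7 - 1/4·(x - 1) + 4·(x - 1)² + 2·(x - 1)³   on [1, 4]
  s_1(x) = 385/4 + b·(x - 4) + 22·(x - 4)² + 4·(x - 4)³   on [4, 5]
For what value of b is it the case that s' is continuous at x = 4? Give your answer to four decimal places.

s_0'(x) = -1/4 + 8·(x - 1) + 6·(x - 1)², so s_0'(4) = 311/4. On the right, s_1'(4) = b, so b = 311/4.

77.7500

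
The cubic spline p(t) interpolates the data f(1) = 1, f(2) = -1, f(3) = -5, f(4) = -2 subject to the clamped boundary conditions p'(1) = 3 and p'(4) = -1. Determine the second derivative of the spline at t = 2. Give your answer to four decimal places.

Write m_i for p''(x_i). With h_i = 1, 1, 1 and divided differences Δ_i = -2, -4, 3, the continuity of p' gives the tridiagonal system
  1·m_0 + 4·m_1 + 1·m_2 = 6(Δ_1 - Δ_0) = -12
  1·m_1 + 4·m_2 + 1·m_3 = 6(Δ_2 - Δ_1) = 42
Clamped end conditions give two more equations: 2h_0·m_0 + h_0·m_1 = 6(Δ_0 - p'(1)) = -30 and h_2·m_2 + 2h_2·m_3 = 6(p'(4) - Δ_2) = -24.
Forward elimination and back-substitution give m_0 = -196/15, m_1 = -58/15, m_2 = 248/15, m_3 = -304/15.

-3.8667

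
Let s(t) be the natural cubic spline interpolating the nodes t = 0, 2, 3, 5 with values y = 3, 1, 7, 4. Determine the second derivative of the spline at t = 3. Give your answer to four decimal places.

Put M_i = s'' at the i-th knot. Here h = (2, 1, 2) and Δ = (-1, 6, -3/2), so the interior equations h_(i-1)·M_(i-1) + 2(h_(i-1)+h_i)·M_i + h_i·M_(i+1) = 6(Δ_i − Δ_(i-1)) read
  2·M_0 + 6·M_1 + 1·M_2 = 6(Δ_1 - Δ_0) = 42
  1·M_1 + 6·M_2 + 2·M_3 = 6(Δ_2 - Δ_1) = -45
Natural end conditions: M_0 = M_3 = 0.
Solving the tridiagonal system: M_0 = 0, M_1 = 297/35, M_2 = -312/35, M_3 = 0.

-8.9143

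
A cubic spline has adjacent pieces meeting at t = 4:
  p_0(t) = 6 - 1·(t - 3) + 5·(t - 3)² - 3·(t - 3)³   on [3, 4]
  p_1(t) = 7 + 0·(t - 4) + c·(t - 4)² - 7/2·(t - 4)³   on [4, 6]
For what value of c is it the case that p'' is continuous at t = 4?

-4

p_0''(t) = 10 - 18·(t - 3), so p_0''(4) = -8. On the right, p_1''(4) = 2c, so c = -4.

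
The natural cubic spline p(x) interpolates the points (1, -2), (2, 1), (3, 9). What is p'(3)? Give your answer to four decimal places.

9.2500

Let M_i = p''(x_i). Step sizes h_i = 1, 1; slopes of the chords Δ_i = (y_(i+1) - y_i)/h_i = 3, 8.
  1·M_0 + 4·M_1 + 1·M_2 = 6(Δ_1 - Δ_0) = 30
Natural end conditions: M_0 = M_2 = 0.
Solving: M_0 = 0, M_1 = 15/2, M_2 = 0.
On [2, 3], p'(x) = b_1 + 2c_1·(x - 2) + 3d_1·(x - 2)² with b_1 = Δ_1 - h_1(2M_1 + M_2)/6 = 11/2, c_1 = M_1/2 = 15/4, d_1 = (M_2 - M_1)/(6h_1) = -5/4. So p'(3) = 37/4.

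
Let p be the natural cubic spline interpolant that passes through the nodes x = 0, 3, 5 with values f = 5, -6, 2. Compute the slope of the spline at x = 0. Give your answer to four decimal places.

-5.9667

Let σ_i = p''(x_i). Step sizes h_i = 3, 2; slopes of the chords Δ_i = (y_(i+1) - y_i)/h_i = -11/3, 4.
  3·σ_0 + 10·σ_1 + 2·σ_2 = 6(Δ_1 - Δ_0) = 46
Natural end conditions: σ_0 = σ_2 = 0.
Forward elimination and back-substitution give σ_0 = 0, σ_1 = 23/5, σ_2 = 0.
On [0, 3], p'(x) = b_0 + 2c_0·x + 3d_0·x² with b_0 = Δ_0 - h_0(2σ_0 + σ_1)/6 = -179/30, c_0 = σ_0/2 = 0, d_0 = (σ_1 - σ_0)/(6h_0) = 23/90. So p'(0) = -179/30.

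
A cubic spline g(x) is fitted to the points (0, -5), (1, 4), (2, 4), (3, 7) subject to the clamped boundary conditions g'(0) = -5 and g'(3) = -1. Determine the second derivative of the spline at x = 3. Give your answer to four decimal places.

Write m_i for g''(x_i). With h_i = 1, 1, 1 and divided differences Δ_i = 9, 0, 3, the continuity of g' gives the tridiagonal system
  1·m_0 + 4·m_1 + 1·m_2 = 6(Δ_1 - Δ_0) = -54
  1·m_1 + 4·m_2 + 1·m_3 = 6(Δ_2 - Δ_1) = 18
Clamped end conditions give two more equations: 2h_0·m_0 + h_0·m_1 = 6(Δ_0 - g'(0)) = 84 and h_2·m_2 + 2h_2·m_3 = 6(g'(3) - Δ_2) = -24.
Hence m_0 = 874/15, m_1 = -488/15, m_2 = 268/15, m_3 = -314/15.

-20.9333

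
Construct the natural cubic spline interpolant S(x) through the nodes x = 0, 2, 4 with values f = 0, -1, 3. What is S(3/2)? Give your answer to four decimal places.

Write M_i for S''(x_i). With h_i = 2, 2 and divided differences Δ_i = -1/2, 2, the continuity of S' gives the tridiagonal system
  2·M_0 + 8·M_1 + 2·M_2 = 6(Δ_1 - Δ_0) = 15
Natural end conditions: M_0 = M_2 = 0.
Hence M_0 = 0, M_1 = 15/8, M_2 = 0.
On [0, 2], S(x) = 0 - 9/8·x + 0·x² + 5/32·x³.
With x = 3/2: S(3/2) = -297/256.

-1.1602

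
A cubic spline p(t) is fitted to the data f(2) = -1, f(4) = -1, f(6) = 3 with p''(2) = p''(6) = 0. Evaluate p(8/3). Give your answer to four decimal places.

With σ_i denoting the second derivative at x_i, h_i = 2, 2, and Δ_i = (y_(i+1) − y_i)/h_i = 0, 2:
  2·σ_0 + 8·σ_1 + 2·σ_2 = 6(Δ_1 - Δ_0) = 12
Natural end conditions: σ_0 = σ_2 = 0.
Forward elimination and back-substitution give σ_0 = 0, σ_1 = 3/2, σ_2 = 0.
On [2, 4], p(t) = -1 - 1/2·(t - 2) + 0·(t - 2)² + 1/8·(t - 2)³.
With (t - 2) = 2/3: p(8/3) = -35/27.

-1.2963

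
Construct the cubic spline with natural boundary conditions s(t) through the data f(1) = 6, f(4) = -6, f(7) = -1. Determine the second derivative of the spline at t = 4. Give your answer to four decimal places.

Let M_i = s''(x_i). Step sizes h_i = 3, 3; slopes of the chords Δ_i = (y_(i+1) - y_i)/h_i = -4, 5/3.
  3·M_0 + 12·M_1 + 3·M_2 = 6(Δ_1 - Δ_0) = 34
Natural end conditions: M_0 = M_2 = 0.
Solving: M_0 = 0, M_1 = 17/6, M_2 = 0.

2.8333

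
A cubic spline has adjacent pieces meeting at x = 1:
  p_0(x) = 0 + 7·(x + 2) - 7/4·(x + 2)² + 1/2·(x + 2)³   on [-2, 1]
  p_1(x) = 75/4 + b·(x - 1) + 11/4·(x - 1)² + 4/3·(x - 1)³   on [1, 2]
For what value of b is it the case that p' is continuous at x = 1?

10

p_0'(x) = 7 - 7/2·(x + 2) + 3/2·(x + 2)², so p_0'(1) = 10. On the right, p_1'(1) = b, so b = 10.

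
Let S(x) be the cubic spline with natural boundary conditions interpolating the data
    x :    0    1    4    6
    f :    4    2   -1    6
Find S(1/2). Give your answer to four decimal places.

With M_i denoting the second derivative at x_i, h_i = 1, 3, 2, and Δ_i = (y_(i+1) − y_i)/h_i = -2, -1, 7/2:
  1·M_0 + 8·M_1 + 3·M_2 = 6(Δ_1 - Δ_0) = 6
  3·M_1 + 10·M_2 + 2·M_3 = 6(Δ_2 - Δ_1) = 27
Natural end conditions: M_0 = M_3 = 0.
Hence M_0 = 0, M_1 = -21/71, M_2 = 198/71, M_3 = 0.
On [0, 1], S(x) = 4 - 277/142·x + 0·x² - 7/142·x³.
With x = 1/2: S(1/2) = 3429/1136.

3.0185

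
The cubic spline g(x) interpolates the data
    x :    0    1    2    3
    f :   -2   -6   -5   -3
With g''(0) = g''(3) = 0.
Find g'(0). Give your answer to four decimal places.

-5.2667

Let m_i = g''(x_i). Step sizes h_i = 1, 1, 1; slopes of the chords Δ_i = (y_(i+1) - y_i)/h_i = -4, 1, 2.
  1·m_0 + 4·m_1 + 1·m_2 = 6(Δ_1 - Δ_0) = 30
  1·m_1 + 4·m_2 + 1·m_3 = 6(Δ_2 - Δ_1) = 6
Natural end conditions: m_0 = m_3 = 0.
Hence m_0 = 0, m_1 = 38/5, m_2 = -2/5, m_3 = 0.
On [0, 1], g'(x) = b_0 + 2c_0·x + 3d_0·x² with b_0 = Δ_0 - h_0(2m_0 + m_1)/6 = -79/15, c_0 = m_0/2 = 0, d_0 = (m_1 - m_0)/(6h_0) = 19/15. So g'(0) = -79/15.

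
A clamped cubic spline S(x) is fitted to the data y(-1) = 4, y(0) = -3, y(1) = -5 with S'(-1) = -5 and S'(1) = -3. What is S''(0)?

Put M_i = S'' at the i-th knot. Here h = (1, 1) and Δ = (-7, -2), so the interior equations h_(i-1)·M_(i-1) + 2(h_(i-1)+h_i)·M_i + h_i·M_(i+1) = 6(Δ_i − Δ_(i-1)) read
  1·M_0 + 4·M_1 + 1·M_2 = 6(Δ_1 - Δ_0) = 30
Clamped end conditions give two more equations: 2h_0·M_0 + h_0·M_1 = 6(Δ_0 - S'(-1)) = -12 and h_1·M_1 + 2h_1·M_2 = 6(S'(1) - Δ_1) = -6.
Forward elimination and back-substitution give M_0 = -25/2, M_1 = 13, M_2 = -19/2.

13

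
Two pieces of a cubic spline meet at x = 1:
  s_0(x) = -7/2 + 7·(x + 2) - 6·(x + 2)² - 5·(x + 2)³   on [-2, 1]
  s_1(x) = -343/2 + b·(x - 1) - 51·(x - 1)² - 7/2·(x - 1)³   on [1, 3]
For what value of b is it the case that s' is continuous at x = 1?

s_0'(x) = 7 - 12·(x + 2) - 15·(x + 2)², so s_0'(1) = -164. On the right, s_1'(1) = b, so b = -164.

-164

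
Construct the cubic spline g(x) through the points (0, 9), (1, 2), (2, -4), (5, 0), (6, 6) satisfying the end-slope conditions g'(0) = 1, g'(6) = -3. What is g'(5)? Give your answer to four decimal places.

With M_i denoting the second derivative at x_i, h_i = 1, 1, 3, 1, and Δ_i = (y_(i+1) − y_i)/h_i = -7, -6, 4/3, 6:
  1·M_0 + 4·M_1 + 1·M_2 = 6(Δ_1 - Δ_0) = 6
  1·M_1 + 8·M_2 + 3·M_3 = 6(Δ_2 - Δ_1) = 44
  3·M_2 + 8·M_3 + 1·M_4 = 6(Δ_3 - Δ_2) = 28
Clamped end conditions give two more equations: 2h_0·M_0 + h_0·M_1 = 6(Δ_0 - g'(0)) = -48 and h_3·M_3 + 2h_3·M_4 = 6(g'(6) - Δ_3) = -54.
Solving the tridiagonal system: M_0 = -3191/114, M_1 = 455/57, M_2 = 235/114, M_3 = 371/57, M_4 = -3449/114.
On [5, 6], g'(x) = b_3 + 2c_3·(x - 5) + 3d_3·(x - 5)² with b_3 = Δ_3 - h_3(2M_3 + M_4)/6 = 2023/228, c_3 = M_3/2 = 371/114, d_3 = (M_4 - M_3)/(6h_3) = -1397/228. So g'(5) = 2023/228.

8.8728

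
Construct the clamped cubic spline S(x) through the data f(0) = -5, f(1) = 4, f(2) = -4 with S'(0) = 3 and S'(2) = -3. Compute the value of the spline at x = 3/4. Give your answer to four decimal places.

Write m_i for S''(x_i). With h_i = 1, 1 and divided differences Δ_i = 9, -8, the continuity of S' gives the tridiagonal system
  1·m_0 + 4·m_1 + 1·m_2 = 6(Δ_1 - Δ_0) = -102
Clamped end conditions give two more equations: 2h_0·m_0 + h_0·m_1 = 6(Δ_0 - S'(0)) = 36 and h_1·m_1 + 2h_1·m_2 = 6(S'(2) - Δ_1) = 30.
Forward elimination and back-substitution give m_0 = 81/2, m_1 = -45, m_2 = 75/2.
On [0, 1], S(x) = -5 + 3·x + 81/4·x² - 57/4·x³.
With x = 3/4: S(3/4) = 673/256.

2.6289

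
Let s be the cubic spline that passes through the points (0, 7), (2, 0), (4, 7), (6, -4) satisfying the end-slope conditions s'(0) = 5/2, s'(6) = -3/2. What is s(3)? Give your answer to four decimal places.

Write M_i for s''(x_i). With h_i = 2, 2, 2 and divided differences Δ_i = -7/2, 7/2, -11/2, the continuity of s' gives the tridiagonal system
  2·M_0 + 8·M_1 + 2·M_2 = 6(Δ_1 - Δ_0) = 42
  2·M_1 + 8·M_2 + 2·M_3 = 6(Δ_2 - Δ_1) = -54
Clamped end conditions give two more equations: 2h_0·M_0 + h_0·M_1 = 6(Δ_0 - s'(0)) = -36 and h_2·M_2 + 2h_2·M_3 = 6(s'(6) - Δ_2) = 24.
Solving: M_0 = -227/15, M_1 = 184/15, M_2 = -194/15, M_3 = 187/15.
On [2, 4], s(t) = 0 - 11/30·(t - 2) + 92/15·(t - 2)² - 21/10·(t - 2)³.
With (t - 2) = 1: s(3) = 11/3.

3.6667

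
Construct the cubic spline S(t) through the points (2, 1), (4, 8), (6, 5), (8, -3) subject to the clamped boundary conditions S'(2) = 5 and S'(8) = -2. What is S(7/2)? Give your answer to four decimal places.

Write M_i for S''(x_i). With h_i = 2, 2, 2 and divided differences Δ_i = 7/2, -3/2, -4, the continuity of S' gives the tridiagonal system
  2·M_0 + 8·M_1 + 2·M_2 = 6(Δ_1 - Δ_0) = -30
  2·M_1 + 8·M_2 + 2·M_3 = 6(Δ_2 - Δ_1) = -15
Clamped end conditions give two more equations: 2h_0·M_0 + h_0·M_1 = 6(Δ_0 - S'(2)) = -9 and h_2·M_2 + 2h_2·M_3 = 6(S'(8) - Δ_2) = 12.
Hence M_0 = -11/15, M_1 = -91/30, M_2 = -32/15, M_3 = 61/15.
On [2, 4], S(t) = 1 + 5·(t - 2) - 11/30·(t - 2)² - 23/120·(t - 2)³.
With (t - 2) = 3/2: S(7/2) = 2249/320.

7.0281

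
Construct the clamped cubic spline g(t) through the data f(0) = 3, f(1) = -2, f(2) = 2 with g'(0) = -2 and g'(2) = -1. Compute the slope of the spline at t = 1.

0

Put m_i = g'' at the i-th knot. Here h = (1, 1) and Δ = (-5, 4), so the interior equations h_(i-1)·m_(i-1) + 2(h_(i-1)+h_i)·m_i + h_i·m_(i+1) = 6(Δ_i − Δ_(i-1)) read
  1·m_0 + 4·m_1 + 1·m_2 = 6(Δ_1 - Δ_0) = 54
Clamped end conditions give two more equations: 2h_0·m_0 + h_0·m_1 = 6(Δ_0 - g'(0)) = -18 and h_1·m_1 + 2h_1·m_2 = 6(g'(2) - Δ_1) = -30.
Solving the tridiagonal system: m_0 = -22, m_1 = 26, m_2 = -28.
On [1, 2], g'(t) = b_1 + 2c_1·(t - 1) + 3d_1·(t - 1)² with b_1 = Δ_1 - h_1(2m_1 + m_2)/6 = 0, c_1 = m_1/2 = 13, d_1 = (m_2 - m_1)/(6h_1) = -9. So g'(1) = 0.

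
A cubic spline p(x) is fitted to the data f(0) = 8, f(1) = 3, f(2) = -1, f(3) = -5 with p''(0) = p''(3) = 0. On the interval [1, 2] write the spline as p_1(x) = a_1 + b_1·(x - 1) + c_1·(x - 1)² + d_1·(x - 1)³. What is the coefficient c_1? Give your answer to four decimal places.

Write m_i for p''(x_i). With h_i = 1, 1, 1 and divided differences Δ_i = -5, -4, -4, the continuity of p' gives the tridiagonal system
  1·m_0 + 4·m_1 + 1·m_2 = 6(Δ_1 - Δ_0) = 6
  1·m_1 + 4·m_2 + 1·m_3 = 6(Δ_2 - Δ_1) = 0
Natural end conditions: m_0 = m_3 = 0.
Solving the tridiagonal system: m_0 = 0, m_1 = 8/5, m_2 = -2/5, m_3 = 0.
On [1, 2], with p_1(x) = a_1 + b_1·(x - 1) + c_1·(x - 1)² + d_1·(x - 1)³: c_1 = m_1/2 = 4/5, d_1 = (m_2 - m_1)/(6h_1) = -1/3, b_1 = Δ_1 - h_1(2m_1 + m_2)/6 = -67/15.

0.8000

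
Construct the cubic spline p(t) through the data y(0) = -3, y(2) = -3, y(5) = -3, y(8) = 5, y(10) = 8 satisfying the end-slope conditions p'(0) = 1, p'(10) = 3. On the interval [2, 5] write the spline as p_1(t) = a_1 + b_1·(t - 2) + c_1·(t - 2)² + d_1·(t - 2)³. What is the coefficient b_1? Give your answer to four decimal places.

Put M_i = p'' at the i-th knot. Here h = (2, 3, 3, 2) and Δ = (0, 0, 8/3, 3/2), so the interior equations h_(i-1)·M_(i-1) + 2(h_(i-1)+h_i)·M_i + h_i·M_(i+1) = 6(Δ_i − Δ_(i-1)) read
  2·M_0 + 10·M_1 + 3·M_2 = 6(Δ_1 - Δ_0) = 0
  3·M_1 + 12·M_2 + 3·M_3 = 6(Δ_2 - Δ_1) = 16
  3·M_2 + 10·M_3 + 2·M_4 = 6(Δ_3 - Δ_2) = -7
Clamped end conditions give two more equations: 2h_0·M_0 + h_0·M_1 = 6(Δ_0 - p'(0)) = -6 and h_3·M_3 + 2h_3·M_4 = 6(p'(10) - Δ_3) = 9.
Solving the tridiagonal system: M_0 = -487/360, M_1 = -53/180, M_2 = 113/60, M_3 = -343/180, M_4 = 1153/360.
On [2, 5], with p_1(t) = a_1 + b_1·(t - 2) + c_1·(t - 2)² + d_1·(t - 2)³: c_1 = M_1/2 = -53/360, d_1 = (M_2 - M_1)/(6h_1) = 49/405, b_1 = Δ_1 - h_1(2M_1 + M_2)/6 = -233/360.

-0.6472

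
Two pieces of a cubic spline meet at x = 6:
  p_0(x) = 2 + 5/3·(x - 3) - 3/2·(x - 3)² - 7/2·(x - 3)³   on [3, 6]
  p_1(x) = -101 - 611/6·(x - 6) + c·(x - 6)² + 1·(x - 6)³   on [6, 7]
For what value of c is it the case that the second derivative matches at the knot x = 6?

p_0''(x) = -3 - 21·(x - 3), so p_0''(6) = -66. On the right, p_1''(6) = 2c, so c = -33.

-33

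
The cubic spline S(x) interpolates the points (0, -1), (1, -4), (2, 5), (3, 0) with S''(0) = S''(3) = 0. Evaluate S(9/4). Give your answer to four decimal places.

With M_i denoting the second derivative at x_i, h_i = 1, 1, 1, and Δ_i = (y_(i+1) − y_i)/h_i = -3, 9, -5:
  1·M_0 + 4·M_1 + 1·M_2 = 6(Δ_1 - Δ_0) = 72
  1·M_1 + 4·M_2 + 1·M_3 = 6(Δ_2 - Δ_1) = -84
Natural end conditions: M_0 = M_3 = 0.
Solving the tridiagonal system: M_0 = 0, M_1 = 124/5, M_2 = -136/5, M_3 = 0.
On [2, 3], S(x) = 5 + 61/15·(x - 2) - 68/5·(x - 2)² + 68/15·(x - 2)³.
With (x - 2) = 1/4: S(9/4) = 419/80.

5.2375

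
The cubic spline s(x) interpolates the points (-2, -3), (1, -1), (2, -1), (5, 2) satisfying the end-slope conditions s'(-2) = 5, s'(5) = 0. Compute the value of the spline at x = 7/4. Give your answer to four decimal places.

Write M_i for s''(x_i). With h_i = 3, 1, 3 and divided differences Δ_i = 2/3, 0, 1, the continuity of s' gives the tridiagonal system
  3·M_0 + 8·M_1 + 1·M_2 = 6(Δ_1 - Δ_0) = -4
  1·M_1 + 8·M_2 + 3·M_3 = 6(Δ_2 - Δ_1) = 6
Clamped end conditions give two more equations: 2h_0·M_0 + h_0·M_1 = 6(Δ_0 - s'(-2)) = -26 and h_2·M_2 + 2h_2·M_3 = 6(s'(5) - Δ_2) = -6.
Solving: M_0 = -74/15, M_1 = 6/5, M_2 = 6/5, M_3 = -8/5.
On [1, 2], s(x) = -1 - 3/5·(x - 1) + 3/5·(x - 1)² + 0·(x - 1)³.
With (x - 1) = 3/4: s(7/4) = -89/80.

-1.1125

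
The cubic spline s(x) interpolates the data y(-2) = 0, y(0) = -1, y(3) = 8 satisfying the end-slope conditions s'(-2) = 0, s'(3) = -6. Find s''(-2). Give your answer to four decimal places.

-4.0500

Let M_i = s''(x_i). Step sizes h_i = 2, 3; slopes of the chords Δ_i = (y_(i+1) - y_i)/h_i = -1/2, 3.
  2·M_0 + 10·M_1 + 3·M_2 = 6(Δ_1 - Δ_0) = 21
Clamped end conditions give two more equations: 2h_0·M_0 + h_0·M_1 = 6(Δ_0 - s'(-2)) = -3 and h_1·M_1 + 2h_1·M_2 = 6(s'(3) - Δ_1) = -54.
Hence M_0 = -81/20, M_1 = 33/5, M_2 = -123/10.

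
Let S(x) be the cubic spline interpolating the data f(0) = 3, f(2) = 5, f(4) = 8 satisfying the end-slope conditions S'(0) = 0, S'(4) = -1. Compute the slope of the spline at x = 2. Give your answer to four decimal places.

Let σ_i = S''(x_i). Step sizes h_i = 2, 2; slopes of the chords Δ_i = (y_(i+1) - y_i)/h_i = 1, 3/2.
  2·σ_0 + 8·σ_1 + 2·σ_2 = 6(Δ_1 - Δ_0) = 3
Clamped end conditions give two more equations: 2h_0·σ_0 + h_0·σ_1 = 6(Δ_0 - S'(0)) = 6 and h_1·σ_1 + 2h_1·σ_2 = 6(S'(4) - Δ_1) = -15.
Forward elimination and back-substitution give σ_0 = 7/8, σ_1 = 5/4, σ_2 = -35/8.
On [2, 4], S'(x) = b_1 + 2c_1·(x - 2) + 3d_1·(x - 2)² with b_1 = Δ_1 - h_1(2σ_1 + σ_2)/6 = 17/8, c_1 = σ_1/2 = 5/8, d_1 = (σ_2 - σ_1)/(6h_1) = -15/32. So S'(2) = 17/8.

2.1250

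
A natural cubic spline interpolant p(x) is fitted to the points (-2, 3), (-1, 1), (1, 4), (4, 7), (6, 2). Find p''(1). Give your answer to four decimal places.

-0.4387

Let σ_i = p''(x_i). Step sizes h_i = 1, 2, 3, 2; slopes of the chords Δ_i = (y_(i+1) - y_i)/h_i = -2, 3/2, 1, -5/2.
  1·σ_0 + 6·σ_1 + 2·σ_2 = 6(Δ_1 - Δ_0) = 21
  2·σ_1 + 10·σ_2 + 3·σ_3 = 6(Δ_2 - Δ_1) = -3
  3·σ_2 + 10·σ_3 + 2·σ_4 = 6(Δ_3 - Δ_2) = -21
Natural end conditions: σ_0 = σ_4 = 0.
Hence σ_0 = 0, σ_1 = 1845/506, σ_2 = -111/253, σ_3 = -498/253, σ_4 = 0.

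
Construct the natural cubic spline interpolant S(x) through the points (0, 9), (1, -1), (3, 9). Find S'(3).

10

Let M_i = S''(x_i). Step sizes h_i = 1, 2; slopes of the chords Δ_i = (y_(i+1) - y_i)/h_i = -10, 5.
  1·M_0 + 6·M_1 + 2·M_2 = 6(Δ_1 - Δ_0) = 90
Natural end conditions: M_0 = M_2 = 0.
Forward elimination and back-substitution give M_0 = 0, M_1 = 15, M_2 = 0.
On [1, 3], S'(x) = b_1 + 2c_1·(x - 1) + 3d_1·(x - 1)² with b_1 = Δ_1 - h_1(2M_1 + M_2)/6 = -5, c_1 = M_1/2 = 15/2, d_1 = (M_2 - M_1)/(6h_1) = -5/4. So S'(3) = 10.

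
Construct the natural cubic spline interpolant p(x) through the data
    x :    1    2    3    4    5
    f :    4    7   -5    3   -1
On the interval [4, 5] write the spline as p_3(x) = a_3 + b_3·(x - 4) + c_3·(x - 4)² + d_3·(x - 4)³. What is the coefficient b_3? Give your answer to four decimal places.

5.8214

With m_i denoting the second derivative at x_i, h_i = 1, 1, 1, 1, and Δ_i = (y_(i+1) − y_i)/h_i = 3, -12, 8, -4:
  1·m_0 + 4·m_1 + 1·m_2 = 6(Δ_1 - Δ_0) = -90
  1·m_1 + 4·m_2 + 1·m_3 = 6(Δ_2 - Δ_1) = 120
  1·m_2 + 4·m_3 + 1·m_4 = 6(Δ_3 - Δ_2) = -72
Natural end conditions: m_0 = m_4 = 0.
Hence m_0 = 0, m_1 = -951/28, m_2 = 321/7, m_3 = -825/28, m_4 = 0.
On [4, 5], with p_3(x) = a_3 + b_3·(x - 4) + c_3·(x - 4)² + d_3·(x - 4)³: c_3 = m_3/2 = -825/56, d_3 = (m_4 - m_3)/(6h_3) = 275/56, b_3 = Δ_3 - h_3(2m_3 + m_4)/6 = 163/28.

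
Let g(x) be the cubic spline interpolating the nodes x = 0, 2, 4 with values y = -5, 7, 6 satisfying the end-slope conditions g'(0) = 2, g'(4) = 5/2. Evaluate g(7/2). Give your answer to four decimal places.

With M_i denoting the second derivative at x_i, h_i = 2, 2, and Δ_i = (y_(i+1) − y_i)/h_i = 6, -1/2:
  2·M_0 + 8·M_1 + 2·M_2 = 6(Δ_1 - Δ_0) = -39
Clamped end conditions give two more equations: 2h_0·M_0 + h_0·M_1 = 6(Δ_0 - g'(0)) = 24 and h_1·M_1 + 2h_1·M_2 = 6(g'(4) - Δ_1) = 18.
Forward elimination and back-substitution give M_0 = 11, M_1 = -10, M_2 = 19/2.
On [2, 4], g(x) = 7 + 3·(x - 2) - 5·(x - 2)² + 13/8·(x - 2)³.
With (x - 2) = 3/2: g(7/2) = 367/64.

5.7344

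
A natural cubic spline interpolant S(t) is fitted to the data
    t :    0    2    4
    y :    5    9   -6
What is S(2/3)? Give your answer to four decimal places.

7.7407

Let σ_i = S''(x_i). Step sizes h_i = 2, 2; slopes of the chords Δ_i = (y_(i+1) - y_i)/h_i = 2, -15/2.
  2·σ_0 + 8·σ_1 + 2·σ_2 = 6(Δ_1 - Δ_0) = -57
Natural end conditions: σ_0 = σ_2 = 0.
Solving: σ_0 = 0, σ_1 = -57/8, σ_2 = 0.
On [0, 2], S(t) = 5 + 35/8·t + 0·t² - 19/32·t³.
With t = 2/3: S(2/3) = 209/27.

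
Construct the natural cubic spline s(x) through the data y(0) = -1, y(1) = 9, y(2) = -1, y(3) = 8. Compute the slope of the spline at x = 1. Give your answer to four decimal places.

-3.2000

Put M_i = s'' at the i-th knot. Here h = (1, 1, 1) and Δ = (10, -10, 9), so the interior equations h_(i-1)·M_(i-1) + 2(h_(i-1)+h_i)·M_i + h_i·M_(i+1) = 6(Δ_i − Δ_(i-1)) read
  1·M_0 + 4·M_1 + 1·M_2 = 6(Δ_1 - Δ_0) = -120
  1·M_1 + 4·M_2 + 1·M_3 = 6(Δ_2 - Δ_1) = 114
Natural end conditions: M_0 = M_3 = 0.
Hence M_0 = 0, M_1 = -198/5, M_2 = 192/5, M_3 = 0.
On [1, 2], s'(x) = b_1 + 2c_1·(x - 1) + 3d_1·(x - 1)² with b_1 = Δ_1 - h_1(2M_1 + M_2)/6 = -16/5, c_1 = M_1/2 = -99/5, d_1 = (M_2 - M_1)/(6h_1) = 13. So s'(1) = -16/5.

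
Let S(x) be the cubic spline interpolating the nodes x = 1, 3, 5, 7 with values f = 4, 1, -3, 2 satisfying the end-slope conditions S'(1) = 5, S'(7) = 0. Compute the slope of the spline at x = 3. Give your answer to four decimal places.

Let m_i = S''(x_i). Step sizes h_i = 2, 2, 2; slopes of the chords Δ_i = (y_(i+1) - y_i)/h_i = -3/2, -2, 5/2.
  2·m_0 + 8·m_1 + 2·m_2 = 6(Δ_1 - Δ_0) = -3
  2·m_1 + 8·m_2 + 2·m_3 = 6(Δ_2 - Δ_1) = 27
Clamped end conditions give two more equations: 2h_0·m_0 + h_0·m_1 = 6(Δ_0 - S'(1)) = -39 and h_2·m_2 + 2h_2·m_3 = 6(S'(7) - Δ_2) = -15.
Hence m_0 = -154/15, m_1 = 31/30, m_2 = 139/30, m_3 = -91/15.
On [3, 5], S'(x) = b_1 + 2c_1·(x - 3) + 3d_1·(x - 3)² with b_1 = Δ_1 - h_1(2m_1 + m_2)/6 = -127/30, c_1 = m_1/2 = 31/60, d_1 = (m_2 - m_1)/(6h_1) = 3/10. So S'(3) = -127/30.

-4.2333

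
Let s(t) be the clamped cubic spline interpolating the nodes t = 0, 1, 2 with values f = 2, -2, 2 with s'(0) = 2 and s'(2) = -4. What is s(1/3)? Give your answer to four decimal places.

1.2222

Write M_i for s''(x_i). With h_i = 1, 1 and divided differences Δ_i = -4, 4, the continuity of s' gives the tridiagonal system
  1·M_0 + 4·M_1 + 1·M_2 = 6(Δ_1 - Δ_0) = 48
Clamped end conditions give two more equations: 2h_0·M_0 + h_0·M_1 = 6(Δ_0 - s'(0)) = -36 and h_1·M_1 + 2h_1·M_2 = 6(s'(2) - Δ_1) = -48.
Solving the tridiagonal system: M_0 = -33, M_1 = 30, M_2 = -39.
On [0, 1], s(t) = 2 + 2·t - 33/2·t² + 21/2·t³.
With t = 1/3: s(1/3) = 11/9.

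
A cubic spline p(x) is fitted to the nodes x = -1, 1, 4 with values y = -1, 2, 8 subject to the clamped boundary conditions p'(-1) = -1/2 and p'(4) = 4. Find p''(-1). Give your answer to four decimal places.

3.6000

Put σ_i = p'' at the i-th knot. Here h = (2, 3) and Δ = (3/2, 2), so the interior equations h_(i-1)·σ_(i-1) + 2(h_(i-1)+h_i)·σ_i + h_i·σ_(i+1) = 6(Δ_i − Δ_(i-1)) read
  2·σ_0 + 10·σ_1 + 3·σ_2 = 6(Δ_1 - Δ_0) = 3
Clamped end conditions give two more equations: 2h_0·σ_0 + h_0·σ_1 = 6(Δ_0 - p'(-1)) = 12 and h_1·σ_1 + 2h_1·σ_2 = 6(p'(4) - Δ_1) = 12.
Solving: σ_0 = 18/5, σ_1 = -6/5, σ_2 = 13/5.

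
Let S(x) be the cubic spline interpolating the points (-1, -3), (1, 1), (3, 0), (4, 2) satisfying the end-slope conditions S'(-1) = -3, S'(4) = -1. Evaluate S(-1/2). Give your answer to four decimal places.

Put M_i = S'' at the i-th knot. Here h = (2, 2, 1) and Δ = (2, -1/2, 2), so the interior equations h_(i-1)·M_(i-1) + 2(h_(i-1)+h_i)·M_i + h_i·M_(i+1) = 6(Δ_i − Δ_(i-1)) read
  2·M_0 + 8·M_1 + 2·M_2 = 6(Δ_1 - Δ_0) = -15
  2·M_1 + 6·M_2 + 1·M_3 = 6(Δ_2 - Δ_1) = 15
Clamped end conditions give two more equations: 2h_0·M_0 + h_0·M_1 = 6(Δ_0 - S'(-1)) = 30 and h_2·M_2 + 2h_2·M_3 = 6(S'(4) - Δ_2) = -18.
Solving: M_0 = 487/46, M_1 = -142/23, M_2 = 152/23, M_3 = -283/23.
On [-1, 1], S(x) = -3 - 3·(x + 1) + 487/92·(x + 1)² - 257/184·(x + 1)³.
With (x + 1) = 1/2: S(-1/2) = -4933/1472.

-3.3512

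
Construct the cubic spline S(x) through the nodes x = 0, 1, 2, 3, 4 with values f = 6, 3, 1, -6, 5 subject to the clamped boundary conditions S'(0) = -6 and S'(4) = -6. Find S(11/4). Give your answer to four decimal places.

Let m_i = S''(x_i). Step sizes h_i = 1, 1, 1, 1; slopes of the chords Δ_i = (y_(i+1) - y_i)/h_i = -3, -2, -7, 11.
  1·m_0 + 4·m_1 + 1·m_2 = 6(Δ_1 - Δ_0) = 6
  1·m_1 + 4·m_2 + 1·m_3 = 6(Δ_2 - Δ_1) = -30
  1·m_2 + 4·m_3 + 1·m_4 = 6(Δ_3 - Δ_2) = 108
Clamped end conditions give two more equations: 2h_0·m_0 + h_0·m_1 = 6(Δ_0 - S'(0)) = 18 and h_3·m_3 + 2h_3·m_4 = 6(S'(4) - Δ_3) = -102.
Solving the tridiagonal system: m_0 = 177/28, m_1 = 75/14, m_2 = -87/4, m_3 = 723/14, m_4 = -2151/28.
On [2, 3], S(x) = 1 - 117/14·(x - 2) - 87/8·(x - 2)² + 685/56·(x - 2)³.
With (x - 2) = 3/4: S(11/4) = -3187/512.

-6.2246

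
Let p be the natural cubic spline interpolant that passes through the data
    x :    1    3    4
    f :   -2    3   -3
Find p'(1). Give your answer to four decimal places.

5.3333

Let σ_i = p''(x_i). Step sizes h_i = 2, 1; slopes of the chords Δ_i = (y_(i+1) - y_i)/h_i = 5/2, -6.
  2·σ_0 + 6·σ_1 + 1·σ_2 = 6(Δ_1 - Δ_0) = -51
Natural end conditions: σ_0 = σ_2 = 0.
Solving: σ_0 = 0, σ_1 = -17/2, σ_2 = 0.
On [1, 3], p'(x) = b_0 + 2c_0·(x - 1) + 3d_0·(x - 1)² with b_0 = Δ_0 - h_0(2σ_0 + σ_1)/6 = 16/3, c_0 = σ_0/2 = 0, d_0 = (σ_1 - σ_0)/(6h_0) = -17/24. So p'(1) = 16/3.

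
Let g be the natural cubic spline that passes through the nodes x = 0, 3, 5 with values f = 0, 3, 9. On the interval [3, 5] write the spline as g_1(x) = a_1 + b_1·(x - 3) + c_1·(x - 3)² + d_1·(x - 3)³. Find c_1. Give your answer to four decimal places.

Put m_i = g'' at the i-th knot. Here h = (3, 2) and Δ = (1, 3), so the interior equations h_(i-1)·m_(i-1) + 2(h_(i-1)+h_i)·m_i + h_i·m_(i+1) = 6(Δ_i − Δ_(i-1)) read
  3·m_0 + 10·m_1 + 2·m_2 = 6(Δ_1 - Δ_0) = 12
Natural end conditions: m_0 = m_2 = 0.
Hence m_0 = 0, m_1 = 6/5, m_2 = 0.
On [3, 5], with g_1(x) = a_1 + b_1·(x - 3) + c_1·(x - 3)² + d_1·(x - 3)³: c_1 = m_1/2 = 3/5, d_1 = (m_2 - m_1)/(6h_1) = -1/10, b_1 = Δ_1 - h_1(2m_1 + m_2)/6 = 11/5.

0.6000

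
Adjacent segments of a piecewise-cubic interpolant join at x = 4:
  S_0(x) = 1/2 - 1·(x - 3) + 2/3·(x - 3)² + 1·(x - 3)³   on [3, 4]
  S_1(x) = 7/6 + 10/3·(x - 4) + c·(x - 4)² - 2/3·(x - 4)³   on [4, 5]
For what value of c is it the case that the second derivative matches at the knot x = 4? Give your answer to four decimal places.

S_0''(x) = 4/3 + 6·(x - 3), so S_0''(4) = 22/3. On the right, S_1''(4) = 2c, so c = 11/3.

3.6667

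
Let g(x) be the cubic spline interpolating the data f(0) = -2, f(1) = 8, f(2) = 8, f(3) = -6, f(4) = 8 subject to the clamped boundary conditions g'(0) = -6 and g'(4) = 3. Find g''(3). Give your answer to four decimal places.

66.6429

With σ_i denoting the second derivative at x_i, h_i = 1, 1, 1, 1, and Δ_i = (y_(i+1) − y_i)/h_i = 10, 0, -14, 14:
  1·σ_0 + 4·σ_1 + 1·σ_2 = 6(Δ_1 - Δ_0) = -60
  1·σ_1 + 4·σ_2 + 1·σ_3 = 6(Δ_2 - Δ_1) = -84
  1·σ_2 + 4·σ_3 + 1·σ_4 = 6(Δ_3 - Δ_2) = 168
Clamped end conditions give two more equations: 2h_0·σ_0 + h_0·σ_1 = 6(Δ_0 - g'(0)) = 96 and h_3·σ_3 + 2h_3·σ_4 = 6(g'(4) - Δ_3) = -66.
Hence σ_0 = 1647/28, σ_1 = -303/14, σ_2 = -129/4, σ_3 = 933/14, σ_4 = -1857/28.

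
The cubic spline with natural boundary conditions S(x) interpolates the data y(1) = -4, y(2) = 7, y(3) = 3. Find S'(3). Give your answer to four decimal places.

-7.7500

Let M_i = S''(x_i). Step sizes h_i = 1, 1; slopes of the chords Δ_i = (y_(i+1) - y_i)/h_i = 11, -4.
  1·M_0 + 4·M_1 + 1·M_2 = 6(Δ_1 - Δ_0) = -90
Natural end conditions: M_0 = M_2 = 0.
Solving the tridiagonal system: M_0 = 0, M_1 = -45/2, M_2 = 0.
On [2, 3], S'(x) = b_1 + 2c_1·(x - 2) + 3d_1·(x - 2)² with b_1 = Δ_1 - h_1(2M_1 + M_2)/6 = 7/2, c_1 = M_1/2 = -45/4, d_1 = (M_2 - M_1)/(6h_1) = 15/4. So S'(3) = -31/4.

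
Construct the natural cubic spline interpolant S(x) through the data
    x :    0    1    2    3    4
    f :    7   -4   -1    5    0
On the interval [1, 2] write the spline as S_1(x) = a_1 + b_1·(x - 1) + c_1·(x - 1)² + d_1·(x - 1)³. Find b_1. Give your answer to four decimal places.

-4.3214

Let σ_i = S''(x_i). Step sizes h_i = 1, 1, 1, 1; slopes of the chords Δ_i = (y_(i+1) - y_i)/h_i = -11, 3, 6, -5.
  1·σ_0 + 4·σ_1 + 1·σ_2 = 6(Δ_1 - Δ_0) = 84
  1·σ_1 + 4·σ_2 + 1·σ_3 = 6(Δ_2 - Δ_1) = 18
  1·σ_2 + 4·σ_3 + 1·σ_4 = 6(Δ_3 - Δ_2) = -66
Natural end conditions: σ_0 = σ_4 = 0.
Solving the tridiagonal system: σ_0 = 0, σ_1 = 561/28, σ_2 = 27/7, σ_3 = -489/28, σ_4 = 0.
On [1, 2], with S_1(x) = a_1 + b_1·(x - 1) + c_1·(x - 1)² + d_1·(x - 1)³: c_1 = σ_1/2 = 561/56, d_1 = (σ_2 - σ_1)/(6h_1) = -151/56, b_1 = Δ_1 - h_1(2σ_1 + σ_2)/6 = -121/28.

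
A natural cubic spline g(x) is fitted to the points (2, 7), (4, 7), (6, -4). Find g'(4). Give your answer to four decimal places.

-2.7500

Let M_i = g''(x_i). Step sizes h_i = 2, 2; slopes of the chords Δ_i = (y_(i+1) - y_i)/h_i = 0, -11/2.
  2·M_0 + 8·M_1 + 2·M_2 = 6(Δ_1 - Δ_0) = -33
Natural end conditions: M_0 = M_2 = 0.
Forward elimination and back-substitution give M_0 = 0, M_1 = -33/8, M_2 = 0.
On [4, 6], g'(x) = b_1 + 2c_1·(x - 4) + 3d_1·(x - 4)² with b_1 = Δ_1 - h_1(2M_1 + M_2)/6 = -11/4, c_1 = M_1/2 = -33/16, d_1 = (M_2 - M_1)/(6h_1) = 11/32. So g'(4) = -11/4.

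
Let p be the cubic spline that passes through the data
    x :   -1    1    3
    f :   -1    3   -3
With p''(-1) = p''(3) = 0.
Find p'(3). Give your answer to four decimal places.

-4.2500

Let M_i = p''(x_i). Step sizes h_i = 2, 2; slopes of the chords Δ_i = (y_(i+1) - y_i)/h_i = 2, -3.
  2·M_0 + 8·M_1 + 2·M_2 = 6(Δ_1 - Δ_0) = -30
Natural end conditions: M_0 = M_2 = 0.
Solving the tridiagonal system: M_0 = 0, M_1 = -15/4, M_2 = 0.
On [1, 3], p'(x) = b_1 + 2c_1·(x - 1) + 3d_1·(x - 1)² with b_1 = Δ_1 - h_1(2M_1 + M_2)/6 = -1/2, c_1 = M_1/2 = -15/8, d_1 = (M_2 - M_1)/(6h_1) = 5/16. So p'(3) = -17/4.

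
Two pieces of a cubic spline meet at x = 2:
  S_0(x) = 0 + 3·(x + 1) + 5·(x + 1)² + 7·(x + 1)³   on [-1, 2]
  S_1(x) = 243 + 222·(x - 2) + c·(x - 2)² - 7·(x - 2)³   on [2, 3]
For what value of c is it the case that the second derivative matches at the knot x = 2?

S_0''(x) = 10 + 42·(x + 1), so S_0''(2) = 136. On the right, S_1''(2) = 2c, so c = 68.

68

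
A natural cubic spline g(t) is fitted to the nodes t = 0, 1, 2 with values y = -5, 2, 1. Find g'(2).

With σ_i denoting the second derivative at x_i, h_i = 1, 1, and Δ_i = (y_(i+1) − y_i)/h_i = 7, -1:
  1·σ_0 + 4·σ_1 + 1·σ_2 = 6(Δ_1 - Δ_0) = -48
Natural end conditions: σ_0 = σ_2 = 0.
Forward elimination and back-substitution give σ_0 = 0, σ_1 = -12, σ_2 = 0.
On [1, 2], g'(t) = b_1 + 2c_1·(t - 1) + 3d_1·(t - 1)² with b_1 = Δ_1 - h_1(2σ_1 + σ_2)/6 = 3, c_1 = σ_1/2 = -6, d_1 = (σ_2 - σ_1)/(6h_1) = 2. So g'(2) = -3.

-3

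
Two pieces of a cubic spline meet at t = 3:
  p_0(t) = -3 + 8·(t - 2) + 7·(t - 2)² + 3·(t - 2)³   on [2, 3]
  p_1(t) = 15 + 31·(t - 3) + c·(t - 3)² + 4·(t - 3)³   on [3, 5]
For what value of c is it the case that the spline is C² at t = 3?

16

p_0''(t) = 14 + 18·(t - 2), so p_0''(3) = 32. On the right, p_1''(3) = 2c, so c = 16.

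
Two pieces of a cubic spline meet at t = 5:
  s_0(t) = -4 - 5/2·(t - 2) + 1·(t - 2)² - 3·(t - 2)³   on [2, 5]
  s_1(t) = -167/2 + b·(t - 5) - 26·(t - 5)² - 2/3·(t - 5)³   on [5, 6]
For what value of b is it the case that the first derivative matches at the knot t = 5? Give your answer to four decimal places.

-77.5000

s_0'(t) = -5/2 + 2·(t - 2) - 9·(t - 2)², so s_0'(5) = -155/2. On the right, s_1'(5) = b, so b = -155/2.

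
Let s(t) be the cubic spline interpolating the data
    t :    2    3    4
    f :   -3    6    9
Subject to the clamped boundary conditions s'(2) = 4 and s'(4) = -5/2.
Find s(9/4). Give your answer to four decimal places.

-1.4355

Write M_i for s''(x_i). With h_i = 1, 1 and divided differences Δ_i = 9, 3, the continuity of s' gives the tridiagonal system
  1·M_0 + 4·M_1 + 1·M_2 = 6(Δ_1 - Δ_0) = -36
Clamped end conditions give two more equations: 2h_0·M_0 + h_0·M_1 = 6(Δ_0 - s'(2)) = 30 and h_1·M_1 + 2h_1·M_2 = 6(s'(4) - Δ_1) = -33.
Solving the tridiagonal system: M_0 = 83/4, M_1 = -23/2, M_2 = -43/4.
On [2, 3], s(t) = -3 + 4·(t - 2) + 83/8·(t - 2)² - 43/8·(t - 2)³.
With (t - 2) = 1/4: s(9/4) = -735/512.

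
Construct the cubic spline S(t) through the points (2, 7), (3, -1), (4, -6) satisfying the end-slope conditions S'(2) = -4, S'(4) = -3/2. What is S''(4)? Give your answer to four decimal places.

With σ_i denoting the second derivative at x_i, h_i = 1, 1, and Δ_i = (y_(i+1) − y_i)/h_i = -8, -5:
  1·σ_0 + 4·σ_1 + 1·σ_2 = 6(Δ_1 - Δ_0) = 18
Clamped end conditions give two more equations: 2h_0·σ_0 + h_0·σ_1 = 6(Δ_0 - S'(2)) = -24 and h_1·σ_1 + 2h_1·σ_2 = 6(S'(4) - Δ_1) = 21.
Solving the tridiagonal system: σ_0 = -61/4, σ_1 = 13/2, σ_2 = 29/4.

7.2500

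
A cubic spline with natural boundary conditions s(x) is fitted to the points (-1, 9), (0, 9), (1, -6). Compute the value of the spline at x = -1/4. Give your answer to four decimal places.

10.2305

With σ_i denoting the second derivative at x_i, h_i = 1, 1, and Δ_i = (y_(i+1) − y_i)/h_i = 0, -15:
  1·σ_0 + 4·σ_1 + 1·σ_2 = 6(Δ_1 - Δ_0) = -90
Natural end conditions: σ_0 = σ_2 = 0.
Solving the tridiagonal system: σ_0 = 0, σ_1 = -45/2, σ_2 = 0.
On [-1, 0], s(x) = 9 + 15/4·(x + 1) + 0·(x + 1)² - 15/4·(x + 1)³.
With (x + 1) = 3/4: s(-1/4) = 2619/256.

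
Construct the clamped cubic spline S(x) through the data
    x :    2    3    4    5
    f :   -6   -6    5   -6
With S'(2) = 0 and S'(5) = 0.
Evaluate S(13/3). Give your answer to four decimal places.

Let σ_i = S''(x_i). Step sizes h_i = 1, 1, 1; slopes of the chords Δ_i = (y_(i+1) - y_i)/h_i = 0, 11, -11.
  1·σ_0 + 4·σ_1 + 1·σ_2 = 6(Δ_1 - Δ_0) = 66
  1·σ_1 + 4·σ_2 + 1·σ_3 = 6(Δ_2 - Δ_1) = -132
Clamped end conditions give two more equations: 2h_0·σ_0 + h_0·σ_1 = 6(Δ_0 - S'(2)) = 0 and h_2·σ_2 + 2h_2·σ_3 = 6(S'(5) - Δ_2) = 66.
Hence σ_0 = -88/5, σ_1 = 176/5, σ_2 = -286/5, σ_3 = 308/5.
On [4, 5], S(x) = 5 - 11/5·(x - 4) - 143/5·(x - 4)² + 99/5·(x - 4)³.
With (x - 4) = 1/3: S(13/3) = 82/45.

1.8222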